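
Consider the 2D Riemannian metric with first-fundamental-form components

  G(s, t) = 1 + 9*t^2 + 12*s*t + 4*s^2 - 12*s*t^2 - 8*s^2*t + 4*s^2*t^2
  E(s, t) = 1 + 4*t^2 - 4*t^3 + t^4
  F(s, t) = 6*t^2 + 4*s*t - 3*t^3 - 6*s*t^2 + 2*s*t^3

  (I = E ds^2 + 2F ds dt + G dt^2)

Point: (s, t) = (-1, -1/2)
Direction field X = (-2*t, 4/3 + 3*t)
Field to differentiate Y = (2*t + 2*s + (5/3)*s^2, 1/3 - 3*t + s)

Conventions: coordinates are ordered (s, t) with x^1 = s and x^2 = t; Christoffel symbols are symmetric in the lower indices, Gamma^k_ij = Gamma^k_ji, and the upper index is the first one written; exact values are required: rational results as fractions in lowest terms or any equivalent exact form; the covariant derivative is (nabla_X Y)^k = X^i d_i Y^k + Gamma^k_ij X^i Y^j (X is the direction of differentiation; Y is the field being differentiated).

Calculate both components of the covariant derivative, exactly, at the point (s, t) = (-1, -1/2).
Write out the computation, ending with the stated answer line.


E = 41/16, F = 45/8, G = 85/4 at the point
E_s = 0, E_t = -15/2, F_s = -15/4, F_t = -79/4, G_s = -27, G_t = -45
EG - F^2 = 365/16;  g^inv = (16/365) * [[85/4, -45/8], [-45/8, 41/16]]
first-kind symbols [ij,l] = (1/2)(d_i g_jl + d_j g_il - d_l g_ij): [ss,s] = E_s/2 = 0, [ss,t] = F_s - E_t/2 = 0, [st,s] = E_t/2 = -15/4, [st,t] = G_s/2 = -27/2, [tt,s] = F_t - G_s/2 = -25/4, [tt,t] = G_t/2 = -45/2
Gamma^s_ij = (G*[ij,s] - F*[ij,t])/(EG - F^2), Gamma^t_ij = (E*[ij,t] - F*[ij,s])/(EG - F^2)
Gamma_sss = 0, Gamma_sst = -12/73, Gamma_stt = -20/73, Gamma_tss = 0, Gamma_tst = -216/365, Gamma_ttt = -72/73
X = (1, -1/6), Y = (-4/3, 5/6) at the point

Answer: (nabla_X Y)^s = -1184/657, (nabla_X Y)^t = 739/730


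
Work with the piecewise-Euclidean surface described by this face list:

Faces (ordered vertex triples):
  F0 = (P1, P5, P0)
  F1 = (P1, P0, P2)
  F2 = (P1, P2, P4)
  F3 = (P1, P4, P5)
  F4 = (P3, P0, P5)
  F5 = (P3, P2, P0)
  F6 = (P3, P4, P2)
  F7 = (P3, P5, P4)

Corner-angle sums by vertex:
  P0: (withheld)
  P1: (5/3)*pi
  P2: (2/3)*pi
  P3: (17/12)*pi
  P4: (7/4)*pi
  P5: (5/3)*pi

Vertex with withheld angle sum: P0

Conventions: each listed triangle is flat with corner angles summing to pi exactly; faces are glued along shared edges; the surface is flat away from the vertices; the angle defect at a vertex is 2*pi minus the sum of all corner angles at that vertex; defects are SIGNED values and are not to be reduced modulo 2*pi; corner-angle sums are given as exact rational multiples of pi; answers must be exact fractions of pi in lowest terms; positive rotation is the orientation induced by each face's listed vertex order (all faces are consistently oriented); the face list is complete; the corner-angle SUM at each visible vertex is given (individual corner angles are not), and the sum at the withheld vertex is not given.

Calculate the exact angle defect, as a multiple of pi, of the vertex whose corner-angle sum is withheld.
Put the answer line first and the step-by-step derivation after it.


Answer: defect(P0) = (7/6)*pi

V = 6, E = 12, F = 8; chi = V - E + F = 2
Gauss-Bonnet: total defect = 2*pi*chi = 4*pi; visible defects sum to (17/6)*pi


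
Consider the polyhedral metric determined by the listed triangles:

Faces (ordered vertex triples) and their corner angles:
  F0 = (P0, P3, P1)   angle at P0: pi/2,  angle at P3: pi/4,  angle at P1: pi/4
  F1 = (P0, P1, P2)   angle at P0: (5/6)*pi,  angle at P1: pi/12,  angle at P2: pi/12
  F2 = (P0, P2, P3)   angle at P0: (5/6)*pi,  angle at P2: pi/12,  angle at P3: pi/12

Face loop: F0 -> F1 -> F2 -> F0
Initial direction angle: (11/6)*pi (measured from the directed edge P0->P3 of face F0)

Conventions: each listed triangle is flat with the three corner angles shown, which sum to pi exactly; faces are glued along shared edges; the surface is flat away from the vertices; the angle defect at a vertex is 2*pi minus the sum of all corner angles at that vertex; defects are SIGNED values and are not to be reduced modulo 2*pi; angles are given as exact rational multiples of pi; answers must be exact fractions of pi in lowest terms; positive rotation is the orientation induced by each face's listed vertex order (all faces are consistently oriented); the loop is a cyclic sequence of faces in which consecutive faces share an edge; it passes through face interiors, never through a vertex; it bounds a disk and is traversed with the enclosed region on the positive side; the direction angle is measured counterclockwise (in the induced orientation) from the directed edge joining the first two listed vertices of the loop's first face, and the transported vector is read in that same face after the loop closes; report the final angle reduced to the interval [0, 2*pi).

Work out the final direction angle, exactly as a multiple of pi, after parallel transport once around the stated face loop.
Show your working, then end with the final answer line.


enclosed vertex P0: corner angles sum to (13/6)*pi, defect = 2*pi - (13/6)*pi = -pi/6
by Gauss-Bonnet the loop rotates the vector by the enclosed defect sum (positive orientation, mod 2*pi)
final angle = (11/6)*pi - pi/6 = (5/3)*pi (mod 2*pi)

Answer: final direction angle = (5/3)*pi


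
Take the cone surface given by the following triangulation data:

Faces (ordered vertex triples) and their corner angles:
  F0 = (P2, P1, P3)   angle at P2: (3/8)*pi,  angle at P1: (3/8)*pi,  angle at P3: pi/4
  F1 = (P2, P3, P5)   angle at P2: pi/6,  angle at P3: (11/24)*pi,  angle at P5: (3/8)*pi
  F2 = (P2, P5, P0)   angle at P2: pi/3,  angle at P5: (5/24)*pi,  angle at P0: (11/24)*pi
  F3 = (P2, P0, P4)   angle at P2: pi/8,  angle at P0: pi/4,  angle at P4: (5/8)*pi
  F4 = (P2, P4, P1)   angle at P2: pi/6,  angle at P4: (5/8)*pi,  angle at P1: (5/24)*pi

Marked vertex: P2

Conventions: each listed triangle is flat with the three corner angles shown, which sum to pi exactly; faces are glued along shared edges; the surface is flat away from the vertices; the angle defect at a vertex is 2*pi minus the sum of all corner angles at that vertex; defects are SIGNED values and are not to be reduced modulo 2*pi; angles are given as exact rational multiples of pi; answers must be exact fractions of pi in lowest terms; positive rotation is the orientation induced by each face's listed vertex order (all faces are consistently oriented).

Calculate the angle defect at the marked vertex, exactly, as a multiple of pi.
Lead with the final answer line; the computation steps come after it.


Answer: defect(P2) = (5/6)*pi

Sum of corner angles at P2: (7/6)*pi
defect = 2*pi - (7/6)*pi


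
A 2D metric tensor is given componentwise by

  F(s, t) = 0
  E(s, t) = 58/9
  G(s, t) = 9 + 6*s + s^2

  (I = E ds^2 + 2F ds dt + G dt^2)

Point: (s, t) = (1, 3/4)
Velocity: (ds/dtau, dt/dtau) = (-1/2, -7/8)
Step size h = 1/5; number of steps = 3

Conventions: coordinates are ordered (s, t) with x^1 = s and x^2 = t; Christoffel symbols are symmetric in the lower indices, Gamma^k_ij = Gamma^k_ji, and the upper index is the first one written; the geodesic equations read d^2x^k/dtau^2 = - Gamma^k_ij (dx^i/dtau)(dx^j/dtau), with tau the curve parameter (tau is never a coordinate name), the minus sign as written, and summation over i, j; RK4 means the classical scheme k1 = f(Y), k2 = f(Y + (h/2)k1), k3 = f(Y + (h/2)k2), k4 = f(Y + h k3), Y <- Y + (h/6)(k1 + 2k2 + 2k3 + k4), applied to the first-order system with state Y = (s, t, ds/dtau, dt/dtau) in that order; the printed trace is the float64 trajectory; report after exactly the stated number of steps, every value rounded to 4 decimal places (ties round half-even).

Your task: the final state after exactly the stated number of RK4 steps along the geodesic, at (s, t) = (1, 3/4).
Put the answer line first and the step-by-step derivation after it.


Answer: s = 0.7913, t = 0.1916, ds/dtau = -0.1871, dt/dtau = -0.9740

f(Y) = (ds/dtau, dt/dtau, -Gamma^s_ij Y'^i Y'^j, -Gamma^t_ij Y'^i Y'^j) with the Gammas evaluated at the stage position; h = 0.200000; intermediate values shown to 6 dp
step 0: s = 1.0000, t = 0.7500, ds/dtau = -0.5000, dt/dtau = -0.8750
step 1:
  k1: at (s, t) = (1.000000, 0.750000), (ds/dtau, dt/dtau) = (-0.500000, -0.875000); Gamma_sss = 0.000000, Gamma_sst = 0.000000, Gamma_stt = -0.620690, Gamma_tss = 0.000000, Gamma_tst = 0.250000, Gamma_ttt = 0.000000; k1 = (-0.500000, -0.875000, 0.475216, -0.218750)
  k2: at (s, t) = (0.950000, 0.662500), (ds/dtau, dt/dtau) = (-0.452478, -0.896875); Gamma_sss = 0.000000, Gamma_sst = 0.000000, Gamma_stt = -0.612931, Gamma_tss = 0.000000, Gamma_tst = 0.253165, Gamma_ttt = 0.000000; k2 = (-0.452478, -0.896875, 0.493032, -0.205477)
  k3: at (s, t) = (0.954752, 0.660312), (ds/dtau, dt/dtau) = (-0.450697, -0.895548); Gamma_sss = 0.000000, Gamma_sst = 0.000000, Gamma_stt = -0.613668, Gamma_tss = 0.000000, Gamma_tst = 0.252860, Gamma_ttt = 0.000000; k3 = (-0.450697, -0.895548, 0.492166, -0.204119)
  k4: at (s, t) = (0.909861, 0.570890), (ds/dtau, dt/dtau) = (-0.401567, -0.915824); Gamma_sss = 0.000000, Gamma_sst = 0.000000, Gamma_stt = -0.606703, Gamma_tss = 0.000000, Gamma_tst = 0.255764, Gamma_ttt = 0.000000; k4 = (-0.401567, -0.915824, 0.508862, -0.188122)
  Y <- Y + (h/6)(k1 + 2k2 + 2k3 + k4): s = 0.9097, t = 0.5708, ds/dtau = -0.4015, dt/dtau = -0.9159
step 2:
  k1: at (s, t) = (0.909736, 0.570811), (ds/dtau, dt/dtau) = (-0.401518, -0.915869); Gamma_sss = 0.000000, Gamma_sst = 0.000000, Gamma_stt = -0.606683, Gamma_tss = 0.000000, Gamma_tst = 0.255772, Gamma_ttt = 0.000000; k1 = (-0.401518, -0.915869, 0.508895, -0.188114)
  k2: at (s, t) = (0.869584, 0.479224), (ds/dtau, dt/dtau) = (-0.350628, -0.934680); Gamma_sss = 0.000000, Gamma_sst = 0.000000, Gamma_stt = -0.600453, Gamma_tss = 0.000000, Gamma_tst = 0.258426, Gamma_ttt = 0.000000; k2 = (-0.350628, -0.934680, 0.524572, -0.169385)
  k3: at (s, t) = (0.874673, 0.477343), (ds/dtau, dt/dtau) = (-0.349060, -0.932807); Gamma_sss = 0.000000, Gamma_sst = 0.000000, Gamma_stt = -0.601242, Gamma_tss = 0.000000, Gamma_tst = 0.258086, Gamma_ttt = 0.000000; k3 = (-0.349060, -0.932807, 0.523159, -0.168069)
  k4: at (s, t) = (0.839924, 0.384250), (ds/dtau, dt/dtau) = (-0.296886, -0.949483); Gamma_sss = 0.000000, Gamma_sst = 0.000000, Gamma_stt = -0.595850, Gamma_tss = 0.000000, Gamma_tst = 0.260422, Gamma_ttt = 0.000000; k4 = (-0.296886, -0.949483, 0.537169, -0.146820)
  Y <- Y + (h/6)(k1 + 2k2 + 2k3 + k4): s = 0.8398, t = 0.3841, ds/dtau = -0.2968, dt/dtau = -0.9495
step 3:
  k1: at (s, t) = (0.839810, 0.384133), (ds/dtau, dt/dtau) = (-0.296800, -0.949530); Gamma_sss = 0.000000, Gamma_sst = 0.000000, Gamma_stt = -0.595833, Gamma_tss = 0.000000, Gamma_tst = 0.260430, Gamma_ttt = 0.000000; k1 = (-0.296800, -0.949530, 0.537207, -0.146789)
  k2: at (s, t) = (0.810130, 0.289180), (ds/dtau, dt/dtau) = (-0.243079, -0.964209); Gamma_sss = 0.000000, Gamma_sst = 0.000000, Gamma_stt = -0.591227, Gamma_tss = 0.000000, Gamma_tst = 0.262458, Gamma_ttt = 0.000000; k2 = (-0.243079, -0.964209, 0.549663, -0.123030)
  k3: at (s, t) = (0.815502, 0.287713), (ds/dtau, dt/dtau) = (-0.241834, -0.961833); Gamma_sss = 0.000000, Gamma_sst = 0.000000, Gamma_stt = -0.592061, Gamma_tss = 0.000000, Gamma_tst = 0.262089, Gamma_ttt = 0.000000; k3 = (-0.241834, -0.961833, 0.547729, -0.121926)
  k4: at (s, t) = (0.791443, 0.191767), (ds/dtau, dt/dtau) = (-0.187254, -0.973915); Gamma_sss = 0.000000, Gamma_sst = 0.000000, Gamma_stt = -0.588327, Gamma_tss = 0.000000, Gamma_tst = 0.263752, Gamma_ttt = 0.000000; k4 = (-0.187254, -0.973915, 0.558035, -0.096201)
  Y <- Y + (h/6)(k1 + 2k2 + 2k3 + k4): s = 0.7913, t = 0.1916, ds/dtau = -0.1871, dt/dtau = -0.9740


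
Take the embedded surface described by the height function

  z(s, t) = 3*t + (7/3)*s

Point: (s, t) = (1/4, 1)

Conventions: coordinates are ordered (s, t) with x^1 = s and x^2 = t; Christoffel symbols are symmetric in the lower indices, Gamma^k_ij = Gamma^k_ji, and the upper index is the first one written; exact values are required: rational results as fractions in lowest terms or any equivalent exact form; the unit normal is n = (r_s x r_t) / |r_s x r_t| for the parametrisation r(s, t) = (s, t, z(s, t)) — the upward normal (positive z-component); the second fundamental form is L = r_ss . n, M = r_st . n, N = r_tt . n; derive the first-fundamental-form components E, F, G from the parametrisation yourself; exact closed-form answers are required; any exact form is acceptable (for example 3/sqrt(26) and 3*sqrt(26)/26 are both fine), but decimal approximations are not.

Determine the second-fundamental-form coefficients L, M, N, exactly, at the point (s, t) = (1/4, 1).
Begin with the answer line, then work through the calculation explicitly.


Answer: L = 0, M = 0, N = 0

z_s = 7/3, z_t = 3, z_ss = 0, z_st = 0, z_tt = 0
E = 58/9, F = 7, G = 10; answer radicand W^2 = 139/9
unnormalised second-form numerators: l = 0, m = 0, n = 0; L = l/sqrt(139/9), and similarly M = m/sqrt(W^2), N = n/sqrt(W^2)


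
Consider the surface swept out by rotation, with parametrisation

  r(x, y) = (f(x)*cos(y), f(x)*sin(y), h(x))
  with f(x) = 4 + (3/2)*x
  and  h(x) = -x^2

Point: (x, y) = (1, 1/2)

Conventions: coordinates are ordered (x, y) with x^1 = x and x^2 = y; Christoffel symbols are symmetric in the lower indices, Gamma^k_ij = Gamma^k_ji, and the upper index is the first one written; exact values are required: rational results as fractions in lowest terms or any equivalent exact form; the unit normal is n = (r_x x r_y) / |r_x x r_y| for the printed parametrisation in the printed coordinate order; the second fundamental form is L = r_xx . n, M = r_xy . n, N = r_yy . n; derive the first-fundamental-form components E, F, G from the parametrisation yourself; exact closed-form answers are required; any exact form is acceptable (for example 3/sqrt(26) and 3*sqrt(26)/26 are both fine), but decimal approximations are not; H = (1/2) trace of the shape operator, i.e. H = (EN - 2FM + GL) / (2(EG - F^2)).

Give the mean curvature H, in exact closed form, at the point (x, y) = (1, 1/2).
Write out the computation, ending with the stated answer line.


f = 11/2, f' = 3/2, f'' = 0, h' = -2, h'' = -2
E = 25/4, F = 0, G = 121/4; answer radicand W^2 = 25/4
unnormalised second-form numerators: l = -3, m = 0, n = -11; L = l/sqrt(25/4), and similarly M = m/sqrt(W^2), N = n/sqrt(W^2)
H = (E*n - 2*F*m + G*l) / (2*(EG - F^2)*sqrt(W^2)); E*n - 2*F*m + G*l = -319/2, EG - F^2 = 3025/16, so H = (-116/275)/sqrt(25/4)

Answer: H = -232/1375


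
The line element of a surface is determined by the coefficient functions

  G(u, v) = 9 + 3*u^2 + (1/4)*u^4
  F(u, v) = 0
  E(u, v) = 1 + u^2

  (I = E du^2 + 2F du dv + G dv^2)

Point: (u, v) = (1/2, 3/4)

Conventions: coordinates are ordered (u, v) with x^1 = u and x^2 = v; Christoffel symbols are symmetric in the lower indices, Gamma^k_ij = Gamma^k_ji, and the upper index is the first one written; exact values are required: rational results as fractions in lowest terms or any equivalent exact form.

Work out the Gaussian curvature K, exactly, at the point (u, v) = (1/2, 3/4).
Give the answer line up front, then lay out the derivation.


Answer: K = -128/625

E = 5/4, F = 0, G = 625/64, EG - F^2 = 3125/256 at the point
E_u = 1, E_v = 0, F_u = 0, F_v = 0, G_u = 25/8, G_v = 0
E_vv = 0, F_uv = 0, G_uu = 27/4
The intrinsic route: Brioschi's K = (det M1 - det M2)/(EG - F^2)^2.
M1 = [[-E_vv/2 + F_uv - G_uu/2, E_u/2, F_u - E_v/2], [F_v - G_u/2, E, F], [G_v/2, F, G]] = [[-27/8, 1/2, 0], [-25/16, 5/4, 0], [0, 0, 625/64]]; det M1 = -34375/1024
M2 = [[0, E_v/2, G_u/2], [E_v/2, E, F], [G_u/2, F, G]] = [[0, 0, 25/16], [0, 5/4, 0], [25/16, 0, 625/64]]; det M2 = -3125/1024
det M1 - det M2 = -15625/512; K = -15625/512 / (3125/256)^2 = -128/625


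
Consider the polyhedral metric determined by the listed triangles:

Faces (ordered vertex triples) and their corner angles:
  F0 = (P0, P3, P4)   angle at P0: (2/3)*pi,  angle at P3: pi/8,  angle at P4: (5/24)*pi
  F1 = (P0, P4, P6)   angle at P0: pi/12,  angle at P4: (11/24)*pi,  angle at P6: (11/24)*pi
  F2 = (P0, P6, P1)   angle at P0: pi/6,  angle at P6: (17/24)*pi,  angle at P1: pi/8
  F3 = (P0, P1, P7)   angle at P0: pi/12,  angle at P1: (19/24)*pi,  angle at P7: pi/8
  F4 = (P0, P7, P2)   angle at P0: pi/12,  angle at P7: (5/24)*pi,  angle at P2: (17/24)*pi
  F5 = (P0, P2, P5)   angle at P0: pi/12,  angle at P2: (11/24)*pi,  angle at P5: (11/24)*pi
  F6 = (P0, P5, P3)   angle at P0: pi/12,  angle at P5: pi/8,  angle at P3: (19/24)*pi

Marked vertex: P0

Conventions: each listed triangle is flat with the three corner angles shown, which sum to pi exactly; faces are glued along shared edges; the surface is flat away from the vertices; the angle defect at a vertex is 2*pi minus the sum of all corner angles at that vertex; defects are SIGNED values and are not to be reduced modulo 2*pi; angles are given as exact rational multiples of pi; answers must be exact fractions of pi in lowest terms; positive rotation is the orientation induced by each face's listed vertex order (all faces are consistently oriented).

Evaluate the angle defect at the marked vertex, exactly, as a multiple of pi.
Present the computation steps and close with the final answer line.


Sum of corner angles at P0: (5/4)*pi
defect = 2*pi - (5/4)*pi

Answer: defect(P0) = (3/4)*pi


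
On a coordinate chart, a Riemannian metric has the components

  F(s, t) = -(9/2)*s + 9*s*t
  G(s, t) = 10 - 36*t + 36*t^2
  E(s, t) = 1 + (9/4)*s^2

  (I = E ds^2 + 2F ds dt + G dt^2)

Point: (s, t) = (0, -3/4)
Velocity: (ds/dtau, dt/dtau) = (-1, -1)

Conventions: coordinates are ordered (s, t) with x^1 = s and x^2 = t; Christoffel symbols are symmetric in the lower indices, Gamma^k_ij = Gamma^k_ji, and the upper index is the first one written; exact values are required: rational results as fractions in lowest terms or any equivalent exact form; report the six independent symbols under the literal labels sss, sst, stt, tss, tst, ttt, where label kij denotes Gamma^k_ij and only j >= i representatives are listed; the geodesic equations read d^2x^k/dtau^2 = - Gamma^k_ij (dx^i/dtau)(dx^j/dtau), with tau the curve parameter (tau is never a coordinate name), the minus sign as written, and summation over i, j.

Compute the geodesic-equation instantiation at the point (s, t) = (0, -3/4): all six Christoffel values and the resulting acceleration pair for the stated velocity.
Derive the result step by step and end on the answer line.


E = 1, F = 0, G = 229/4 at the point
E_s = 0, E_t = 0, F_s = -45/4, F_t = 0, G_s = 0, G_t = -90
EG - F^2 = 229/4;  g^inv = (4/229) * [[229/4, 0], [0, 1]]
first-kind symbols [ij,l] = (1/2)(d_i g_jl + d_j g_il - d_l g_ij): [ss,s] = E_s/2 = 0, [ss,t] = F_s - E_t/2 = -45/4, [st,s] = E_t/2 = 0, [st,t] = G_s/2 = 0, [tt,s] = F_t - G_s/2 = 0, [tt,t] = G_t/2 = -45
Gamma^s_ij = (G*[ij,s] - F*[ij,t])/(EG - F^2), Gamma^t_ij = (E*[ij,t] - F*[ij,s])/(EG - F^2)
Gamma_sss = 0, Gamma_sst = 0, Gamma_stt = 0, Gamma_tss = -45/229, Gamma_tst = 0, Gamma_ttt = -180/229
d^2s/dtau^2 = -(Gamma_sss*(-1)^2 + 2*Gamma_sst*(-1)*(-1) + Gamma_stt*(-1)^2) = 0
d^2t/dtau^2 = -(Gamma_tss*(-1)^2 + 2*Gamma_tst*(-1)*(-1) + Gamma_ttt*(-1)^2) = 225/229

Answer: Gamma_sss = 0, Gamma_sst = 0, Gamma_stt = 0, Gamma_tss = -45/229, Gamma_tst = 0, Gamma_ttt = -180/229; accelerations (d^2s/dtau^2, d^2t/dtau^2) = (0, 225/229)


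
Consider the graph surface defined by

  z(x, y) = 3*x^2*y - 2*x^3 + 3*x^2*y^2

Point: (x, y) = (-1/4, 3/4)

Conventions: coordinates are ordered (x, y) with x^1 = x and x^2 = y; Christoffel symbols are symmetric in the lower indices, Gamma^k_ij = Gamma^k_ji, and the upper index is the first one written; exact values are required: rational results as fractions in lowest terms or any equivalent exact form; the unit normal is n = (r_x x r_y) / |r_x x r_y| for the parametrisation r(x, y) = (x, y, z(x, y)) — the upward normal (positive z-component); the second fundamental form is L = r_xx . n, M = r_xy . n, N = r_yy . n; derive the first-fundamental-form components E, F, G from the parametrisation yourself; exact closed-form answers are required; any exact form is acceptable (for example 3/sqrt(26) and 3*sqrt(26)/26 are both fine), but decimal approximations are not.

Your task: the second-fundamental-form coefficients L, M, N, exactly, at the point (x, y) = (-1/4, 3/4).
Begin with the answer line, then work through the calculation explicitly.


Answer: L = 174*sqrt(6874)/3437, M = -60*sqrt(6874)/3437, N = 6*sqrt(6874)/3437

z_x = -75/32, z_y = 15/32, z_xx = 87/8, z_xy = -15/4, z_yy = 3/8
E = 6649/1024, F = -1125/1024, G = 1249/1024; answer radicand W^2 = 3437/512
unnormalised second-form numerators: l = 87/8, m = -15/4, n = 3/8; L = l/sqrt(3437/512), and similarly M = m/sqrt(W^2), N = n/sqrt(W^2)


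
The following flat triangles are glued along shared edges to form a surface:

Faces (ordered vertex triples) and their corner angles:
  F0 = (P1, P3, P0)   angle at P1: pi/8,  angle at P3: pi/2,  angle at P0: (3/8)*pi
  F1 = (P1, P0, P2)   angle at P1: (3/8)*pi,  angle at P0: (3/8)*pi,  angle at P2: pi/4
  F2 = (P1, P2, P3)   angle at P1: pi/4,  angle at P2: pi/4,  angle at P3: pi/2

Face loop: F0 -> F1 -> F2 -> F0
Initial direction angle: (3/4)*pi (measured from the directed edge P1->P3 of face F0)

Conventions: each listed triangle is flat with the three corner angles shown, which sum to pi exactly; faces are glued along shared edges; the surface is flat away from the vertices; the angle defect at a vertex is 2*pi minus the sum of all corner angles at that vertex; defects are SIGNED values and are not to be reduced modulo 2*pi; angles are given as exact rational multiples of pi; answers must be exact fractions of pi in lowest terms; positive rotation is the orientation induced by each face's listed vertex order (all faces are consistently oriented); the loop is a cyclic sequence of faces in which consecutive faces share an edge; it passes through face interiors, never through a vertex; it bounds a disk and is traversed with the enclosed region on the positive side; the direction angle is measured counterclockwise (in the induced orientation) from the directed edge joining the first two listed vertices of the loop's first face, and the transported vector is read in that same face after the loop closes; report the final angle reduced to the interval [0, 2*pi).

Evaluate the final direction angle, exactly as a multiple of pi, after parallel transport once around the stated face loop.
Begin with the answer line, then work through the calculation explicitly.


Answer: final direction angle = 0

enclosed vertex P1: corner angles sum to (3/4)*pi, defect = 2*pi - (3/4)*pi = (5/4)*pi
adding the enclosed defects to the starting angle (mod 2*pi, induced orientation) gives the holonomy
final angle = (3/4)*pi + (5/4)*pi = 0 (mod 2*pi)


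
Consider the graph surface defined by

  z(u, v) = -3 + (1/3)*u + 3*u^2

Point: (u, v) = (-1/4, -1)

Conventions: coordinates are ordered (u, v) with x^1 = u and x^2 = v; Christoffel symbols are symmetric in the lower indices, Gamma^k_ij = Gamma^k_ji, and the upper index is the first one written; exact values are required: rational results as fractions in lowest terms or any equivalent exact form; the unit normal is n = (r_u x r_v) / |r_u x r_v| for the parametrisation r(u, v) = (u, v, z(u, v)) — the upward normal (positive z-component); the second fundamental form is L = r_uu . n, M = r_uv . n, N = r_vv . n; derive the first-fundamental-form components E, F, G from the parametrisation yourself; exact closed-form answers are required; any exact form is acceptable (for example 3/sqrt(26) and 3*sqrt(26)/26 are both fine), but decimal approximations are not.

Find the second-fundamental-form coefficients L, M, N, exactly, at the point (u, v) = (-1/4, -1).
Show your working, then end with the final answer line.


z_u = -7/6, z_v = 0, z_uu = 6, z_uv = 0, z_vv = 0
E = 85/36, F = 0, G = 1; answer radicand W^2 = 85/36
unnormalised second-form numerators: l = 6, m = 0, n = 0; L = l/sqrt(85/36), and similarly M = m/sqrt(W^2), N = n/sqrt(W^2)

Answer: L = 36*sqrt(85)/85, M = 0, N = 0


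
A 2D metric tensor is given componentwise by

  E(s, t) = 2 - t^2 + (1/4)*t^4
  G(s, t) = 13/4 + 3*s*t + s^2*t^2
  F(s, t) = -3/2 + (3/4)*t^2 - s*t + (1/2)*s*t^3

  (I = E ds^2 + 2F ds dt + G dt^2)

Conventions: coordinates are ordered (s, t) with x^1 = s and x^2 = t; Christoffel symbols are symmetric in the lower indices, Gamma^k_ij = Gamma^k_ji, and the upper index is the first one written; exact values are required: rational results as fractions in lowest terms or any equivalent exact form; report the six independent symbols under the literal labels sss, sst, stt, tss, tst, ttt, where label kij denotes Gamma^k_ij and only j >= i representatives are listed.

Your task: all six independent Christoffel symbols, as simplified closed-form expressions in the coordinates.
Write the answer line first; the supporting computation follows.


Answer: Gamma_sss = 0, Gamma_sst = (2*t^3 - 4*t)/(4*s^2*t^2 + 12*s*t + t^4 - 4*t^2 + 17), Gamma_stt = (2*s*t^2 - 4*s)/(4*s^2*t^2 + 12*s*t + t^4 - 4*t^2 + 17), Gamma_tss = 0, Gamma_tst = (4*s*t^2 + 6*t)/(4*s^2*t^2 + 12*s*t + t^4 - 4*t^2 + 17), Gamma_ttt = (4*s^2*t + 6*s)/(4*s^2*t^2 + 12*s*t + t^4 - 4*t^2 + 17)

E = 2 - t^2 + (1/4)*t^4; F = -3/2 + (3/4)*t^2 - s*t + (1/2)*s*t^3; G = 13/4 + 3*s*t + s^2*t^2
Gamma^k_ij = (1/2) g^{kl} (d_i g_jl + d_j g_il - d_l g_ij), with g^inv = (1/(EG-F^2)) [[G, -F], [-F, E]]
first partials: E_s = 0, E_t = -2*t + t^3, F_s = -t + (1/2)*t^3, F_t = (3/2)*t - s + (3/2)*s*t^2, G_s = 3*t + 2*s*t^2, G_t = 3*s + 2*s^2*t
D = EG - F^2 = 17/4 - t^2 + 3*s*t + (1/4)*t^4 + s^2*t^2
expanded: Gamma^s_ss = (G E_s - 2F F_s + F E_t)/(2D), Gamma^s_st = (G E_t - F G_s)/(2D), Gamma^s_tt = (2G F_t - G G_s - F G_t)/(2D), Gamma^t_ss = (2E F_s - E E_t - F E_s)/(2D), Gamma^t_st = (E G_s - F E_t)/(2D), Gamma^t_tt = (E G_t - 2F F_t + F G_s)/(2D); substitute and cancel common factors


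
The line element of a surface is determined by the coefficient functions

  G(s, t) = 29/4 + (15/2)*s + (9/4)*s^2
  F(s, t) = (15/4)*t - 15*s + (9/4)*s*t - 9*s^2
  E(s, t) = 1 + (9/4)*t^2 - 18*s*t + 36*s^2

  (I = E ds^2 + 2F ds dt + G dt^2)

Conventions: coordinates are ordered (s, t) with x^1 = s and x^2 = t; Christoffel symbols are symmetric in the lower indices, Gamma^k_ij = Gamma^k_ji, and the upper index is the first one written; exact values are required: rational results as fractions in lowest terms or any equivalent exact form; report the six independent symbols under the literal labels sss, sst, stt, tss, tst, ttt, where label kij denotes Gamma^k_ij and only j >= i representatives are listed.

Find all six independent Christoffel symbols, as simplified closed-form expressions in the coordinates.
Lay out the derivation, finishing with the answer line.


E = 1 + (9/4)*t^2 - 18*s*t + 36*s^2; F = (15/4)*t - 15*s + (9/4)*s*t - 9*s^2; G = 29/4 + (15/2)*s + (9/4)*s^2
Gamma^k_ij = (1/2) g^{kl} (d_i g_jl + d_j g_il - d_l g_ij), with g^inv = (1/(EG-F^2)) [[G, -F], [-F, E]]
first partials: E_s = -18*t + 72*s, E_t = (9/2)*t - 18*s, F_s = -15 + (9/4)*t - 18*s, F_t = 15/4 + (9/4)*s, G_s = 15/2 + (9/2)*s, G_t = 0
D = EG - F^2 = 29/4 + (15/2)*s + (9/4)*t^2 - 18*s*t + (153/4)*s^2
expanded: Gamma^s_ss = (G E_s - 2F F_s + F E_t)/(2D), Gamma^s_st = (G E_t - F G_s)/(2D), Gamma^s_tt = (2G F_t - G G_s - F G_t)/(2D), Gamma^t_ss = (2E F_s - E E_t - F E_s)/(2D), Gamma^t_st = (E G_s - F E_t)/(2D), Gamma^t_tt = (E G_t - 2F F_t + F G_s)/(2D); substitute and cancel common factors

Answer: Gamma_sss = (144*s - 36*t)/(153*s^2 - 72*s*t + 30*s + 9*t^2 + 29), Gamma_sst = (-36*s + 9*t)/(153*s^2 - 72*s*t + 30*s + 9*t^2 + 29), Gamma_stt = 0, Gamma_tss = (-36*s - 60)/(153*s^2 - 72*s*t + 30*s + 9*t^2 + 29), Gamma_tst = (9*s + 15)/(153*s^2 - 72*s*t + 30*s + 9*t^2 + 29), Gamma_ttt = 0


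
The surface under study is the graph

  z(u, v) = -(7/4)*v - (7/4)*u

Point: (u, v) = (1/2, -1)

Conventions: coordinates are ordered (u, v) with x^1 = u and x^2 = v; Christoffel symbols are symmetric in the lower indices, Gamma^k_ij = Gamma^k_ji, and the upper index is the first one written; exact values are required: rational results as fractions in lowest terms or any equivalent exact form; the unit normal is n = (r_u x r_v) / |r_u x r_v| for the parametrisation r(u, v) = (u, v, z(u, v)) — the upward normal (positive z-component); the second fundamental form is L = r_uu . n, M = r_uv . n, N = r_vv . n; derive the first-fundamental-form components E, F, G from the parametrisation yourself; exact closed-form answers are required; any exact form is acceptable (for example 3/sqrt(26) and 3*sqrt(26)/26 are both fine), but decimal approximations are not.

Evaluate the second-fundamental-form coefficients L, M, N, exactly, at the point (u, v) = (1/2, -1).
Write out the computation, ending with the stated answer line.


z_u = -7/4, z_v = -7/4, z_uu = 0, z_uv = 0, z_vv = 0
E = 65/16, F = 49/16, G = 65/16; answer radicand W^2 = 57/8
unnormalised second-form numerators: l = 0, m = 0, n = 0; L = l/sqrt(57/8), and similarly M = m/sqrt(W^2), N = n/sqrt(W^2)

Answer: L = 0, M = 0, N = 0


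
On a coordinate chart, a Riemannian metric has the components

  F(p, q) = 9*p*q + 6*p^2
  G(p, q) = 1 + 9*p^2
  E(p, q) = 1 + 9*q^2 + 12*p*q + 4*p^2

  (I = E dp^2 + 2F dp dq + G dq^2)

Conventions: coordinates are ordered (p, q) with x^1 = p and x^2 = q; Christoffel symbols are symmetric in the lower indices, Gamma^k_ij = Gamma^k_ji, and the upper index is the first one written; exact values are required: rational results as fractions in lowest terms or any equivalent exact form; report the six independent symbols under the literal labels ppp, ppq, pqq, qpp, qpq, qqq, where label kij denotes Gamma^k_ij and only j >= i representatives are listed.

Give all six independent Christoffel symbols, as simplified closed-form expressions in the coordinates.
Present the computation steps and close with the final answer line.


E = 1 + 9*q^2 + 12*p*q + 4*p^2; F = 9*p*q + 6*p^2; G = 1 + 9*p^2
Gamma^k_ij = (1/2) g^{kl} (d_i g_jl + d_j g_il - d_l g_ij), with g^inv = (1/(EG-F^2)) [[G, -F], [-F, E]]
first partials: E_p = 12*q + 8*p, E_q = 18*q + 12*p, F_p = 9*q + 12*p, F_q = 9*p, G_p = 18*p, G_q = 0
D = EG - F^2 = 1 + 9*q^2 + 12*p*q + 13*p^2
expanded: Gamma^p_pp = (G E_p - 2F F_p + F E_q)/(2D), Gamma^p_pq = (G E_q - F G_p)/(2D), Gamma^p_qq = (2G F_q - G G_p - F G_q)/(2D), Gamma^q_pp = (2E F_p - E E_q - F E_p)/(2D), Gamma^q_pq = (E G_p - F E_q)/(2D), Gamma^q_qq = (E G_q - 2F F_q + F G_p)/(2D); substitute and cancel common factors

Answer: Gamma_ppp = (4*p + 6*q)/(13*p^2 + 12*p*q + 9*q^2 + 1), Gamma_ppq = (6*p + 9*q)/(13*p^2 + 12*p*q + 9*q^2 + 1), Gamma_pqq = 0, Gamma_qpp = 6*p/(13*p^2 + 12*p*q + 9*q^2 + 1), Gamma_qpq = 9*p/(13*p^2 + 12*p*q + 9*q^2 + 1), Gamma_qqq = 0


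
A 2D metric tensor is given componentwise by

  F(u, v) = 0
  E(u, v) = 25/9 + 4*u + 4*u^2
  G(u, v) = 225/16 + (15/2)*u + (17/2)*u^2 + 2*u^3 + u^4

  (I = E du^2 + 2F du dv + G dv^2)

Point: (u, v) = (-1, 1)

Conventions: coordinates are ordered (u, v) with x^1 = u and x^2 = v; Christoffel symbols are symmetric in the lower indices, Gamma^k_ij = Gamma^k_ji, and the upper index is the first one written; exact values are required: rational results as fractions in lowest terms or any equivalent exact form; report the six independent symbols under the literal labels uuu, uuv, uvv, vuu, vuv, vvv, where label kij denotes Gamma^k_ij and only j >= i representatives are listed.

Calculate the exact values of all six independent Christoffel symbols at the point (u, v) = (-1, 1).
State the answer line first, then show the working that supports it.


Answer: Gamma_uuu = -18/25, Gamma_uuv = 0, Gamma_uvv = 27/20, Gamma_vuu = 0, Gamma_vuv = -4/15, Gamma_vvv = 0

E = 25/9, F = 0, G = 225/16 at the point
E_u = -4, E_v = 0, F_u = 0, F_v = 0, G_u = -15/2, G_v = 0
EG - F^2 = 625/16;  g^inv = (16/625) * [[225/16, 0], [0, 25/9]]
first-kind symbols [ij,l] = (1/2)(d_i g_jl + d_j g_il - d_l g_ij): [uu,u] = E_u/2 = -2, [uu,v] = F_u - E_v/2 = 0, [uv,u] = E_v/2 = 0, [uv,v] = G_u/2 = -15/4, [vv,u] = F_v - G_u/2 = 15/4, [vv,v] = G_v/2 = 0
Gamma^u_ij = (G*[ij,u] - F*[ij,v])/(EG - F^2), Gamma^v_ij = (E*[ij,v] - F*[ij,u])/(EG - F^2)


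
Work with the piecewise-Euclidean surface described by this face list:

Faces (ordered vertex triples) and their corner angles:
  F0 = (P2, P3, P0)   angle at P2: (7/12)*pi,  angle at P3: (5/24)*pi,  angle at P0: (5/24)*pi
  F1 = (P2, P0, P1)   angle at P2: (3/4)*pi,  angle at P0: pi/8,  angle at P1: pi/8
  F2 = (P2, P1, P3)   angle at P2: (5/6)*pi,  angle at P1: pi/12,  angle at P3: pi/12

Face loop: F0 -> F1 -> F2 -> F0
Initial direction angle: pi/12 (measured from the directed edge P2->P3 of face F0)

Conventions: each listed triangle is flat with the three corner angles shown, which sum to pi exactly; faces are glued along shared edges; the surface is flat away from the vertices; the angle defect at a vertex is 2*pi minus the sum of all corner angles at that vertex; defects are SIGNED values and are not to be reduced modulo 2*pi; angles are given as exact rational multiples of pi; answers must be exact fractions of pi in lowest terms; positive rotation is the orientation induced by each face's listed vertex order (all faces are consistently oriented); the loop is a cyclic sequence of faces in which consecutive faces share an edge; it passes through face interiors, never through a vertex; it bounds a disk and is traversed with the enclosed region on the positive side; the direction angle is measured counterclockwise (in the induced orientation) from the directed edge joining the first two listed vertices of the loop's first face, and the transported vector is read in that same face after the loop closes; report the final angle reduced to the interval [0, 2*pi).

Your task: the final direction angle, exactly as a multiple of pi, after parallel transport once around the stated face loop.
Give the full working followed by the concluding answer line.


enclosed vertex P2: corner angles sum to (13/6)*pi, defect = 2*pi - (13/6)*pi = -pi/6
final direction = starting direction + enclosed defect total, reduced mod 2*pi (induced orientation)
final angle = pi/12 - pi/6 = (23/12)*pi (mod 2*pi)

Answer: final direction angle = (23/12)*pi


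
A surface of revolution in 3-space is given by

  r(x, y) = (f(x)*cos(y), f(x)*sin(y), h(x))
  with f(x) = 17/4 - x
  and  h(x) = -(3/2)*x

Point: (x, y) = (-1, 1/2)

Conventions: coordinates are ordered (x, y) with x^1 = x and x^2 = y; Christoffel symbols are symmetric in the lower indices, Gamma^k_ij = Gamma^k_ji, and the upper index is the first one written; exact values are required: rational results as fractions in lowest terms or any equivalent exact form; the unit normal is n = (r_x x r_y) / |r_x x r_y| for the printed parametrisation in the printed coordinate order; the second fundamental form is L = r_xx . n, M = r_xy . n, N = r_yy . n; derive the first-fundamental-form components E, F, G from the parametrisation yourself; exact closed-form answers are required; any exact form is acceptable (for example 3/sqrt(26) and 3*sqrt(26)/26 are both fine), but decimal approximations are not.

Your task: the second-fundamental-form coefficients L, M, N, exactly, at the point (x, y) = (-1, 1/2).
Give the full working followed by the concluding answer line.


f = 21/4, f' = -1, f'' = 0, h' = -3/2, h'' = 0
E = 13/4, F = 0, G = 441/16; answer radicand W^2 = 13/4
unnormalised second-form numerators: l = 0, m = 0, n = -63/8; L = l/sqrt(13/4), and similarly M = m/sqrt(W^2), N = n/sqrt(W^2)

Answer: L = 0, M = 0, N = -63*sqrt(13)/52


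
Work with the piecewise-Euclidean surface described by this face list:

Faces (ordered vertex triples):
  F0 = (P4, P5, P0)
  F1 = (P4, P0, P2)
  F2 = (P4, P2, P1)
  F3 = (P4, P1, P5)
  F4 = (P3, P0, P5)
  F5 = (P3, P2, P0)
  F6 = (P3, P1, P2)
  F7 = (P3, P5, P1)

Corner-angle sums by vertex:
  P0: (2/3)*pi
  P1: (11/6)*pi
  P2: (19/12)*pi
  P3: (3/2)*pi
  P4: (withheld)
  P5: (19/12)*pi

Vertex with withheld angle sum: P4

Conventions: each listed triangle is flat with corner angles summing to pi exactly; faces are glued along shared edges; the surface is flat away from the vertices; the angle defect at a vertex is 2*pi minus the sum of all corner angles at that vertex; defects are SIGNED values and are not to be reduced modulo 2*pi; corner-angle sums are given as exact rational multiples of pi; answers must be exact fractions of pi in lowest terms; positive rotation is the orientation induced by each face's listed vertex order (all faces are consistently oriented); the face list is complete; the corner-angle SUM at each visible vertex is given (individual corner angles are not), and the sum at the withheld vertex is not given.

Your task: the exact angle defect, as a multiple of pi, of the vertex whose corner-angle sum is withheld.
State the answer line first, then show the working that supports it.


Answer: defect(P4) = (7/6)*pi

V = 6, E = 12, F = 8; chi = V - E + F = 2
Gauss-Bonnet: total defect = 2*pi*chi = 4*pi; visible defects sum to (17/6)*pi


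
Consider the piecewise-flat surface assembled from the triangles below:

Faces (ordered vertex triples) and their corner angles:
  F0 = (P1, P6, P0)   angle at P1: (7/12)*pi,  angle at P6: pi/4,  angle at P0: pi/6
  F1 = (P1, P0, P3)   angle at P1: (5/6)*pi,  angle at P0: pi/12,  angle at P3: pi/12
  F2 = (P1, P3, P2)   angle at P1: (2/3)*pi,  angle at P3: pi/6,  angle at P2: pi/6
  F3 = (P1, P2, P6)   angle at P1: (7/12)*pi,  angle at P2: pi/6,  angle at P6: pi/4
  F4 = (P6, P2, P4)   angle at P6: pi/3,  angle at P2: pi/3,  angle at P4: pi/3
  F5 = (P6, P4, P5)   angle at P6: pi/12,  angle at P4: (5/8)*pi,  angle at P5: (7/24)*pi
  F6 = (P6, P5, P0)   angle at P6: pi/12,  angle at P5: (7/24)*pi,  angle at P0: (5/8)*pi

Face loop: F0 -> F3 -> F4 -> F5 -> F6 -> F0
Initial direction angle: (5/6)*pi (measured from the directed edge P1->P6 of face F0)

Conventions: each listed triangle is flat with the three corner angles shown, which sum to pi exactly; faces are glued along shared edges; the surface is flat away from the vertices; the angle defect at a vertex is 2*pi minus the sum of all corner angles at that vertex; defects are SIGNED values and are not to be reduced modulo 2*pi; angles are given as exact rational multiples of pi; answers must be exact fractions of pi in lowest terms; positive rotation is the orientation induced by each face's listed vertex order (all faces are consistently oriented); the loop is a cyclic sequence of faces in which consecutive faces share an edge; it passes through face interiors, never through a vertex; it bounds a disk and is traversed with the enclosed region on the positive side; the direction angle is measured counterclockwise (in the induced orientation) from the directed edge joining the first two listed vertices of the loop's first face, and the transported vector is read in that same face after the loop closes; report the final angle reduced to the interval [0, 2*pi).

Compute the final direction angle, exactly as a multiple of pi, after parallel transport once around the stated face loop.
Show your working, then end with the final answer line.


enclosed vertex P6: corner angles sum to pi, defect = 2*pi - pi = pi
summing the enclosed defects onto the initial angle, mod 2*pi in the induced orientation:
final angle = (5/6)*pi + pi = (11/6)*pi (mod 2*pi)

Answer: final direction angle = (11/6)*pi


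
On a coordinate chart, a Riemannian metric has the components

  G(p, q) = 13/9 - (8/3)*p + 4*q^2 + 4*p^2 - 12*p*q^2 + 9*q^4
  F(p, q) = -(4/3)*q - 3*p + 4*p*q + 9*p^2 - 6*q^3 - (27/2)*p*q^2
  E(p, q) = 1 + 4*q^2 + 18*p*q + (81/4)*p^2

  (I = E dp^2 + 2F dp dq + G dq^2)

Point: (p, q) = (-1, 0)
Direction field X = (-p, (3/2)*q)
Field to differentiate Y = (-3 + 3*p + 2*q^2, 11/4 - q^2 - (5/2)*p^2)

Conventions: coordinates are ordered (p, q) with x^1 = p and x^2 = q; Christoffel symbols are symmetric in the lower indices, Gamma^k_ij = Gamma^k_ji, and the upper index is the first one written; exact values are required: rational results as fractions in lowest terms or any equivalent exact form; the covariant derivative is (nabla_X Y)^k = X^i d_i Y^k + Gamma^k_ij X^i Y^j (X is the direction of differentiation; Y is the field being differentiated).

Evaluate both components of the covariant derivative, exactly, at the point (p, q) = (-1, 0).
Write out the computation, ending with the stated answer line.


E = 85/4, F = 12, G = 73/9 at the point
E_p = -81/2, E_q = -18, F_p = -21, F_q = -16/3, G_p = -32/3, G_q = 0
EG - F^2 = 1021/36;  g^inv = (36/1021) * [[73/9, -12], [-12, 85/4]]
first-kind symbols [ij,l] = (1/2)(d_i g_jl + d_j g_il - d_l g_ij): [pp,p] = E_p/2 = -81/4, [pp,q] = F_p - E_q/2 = -12, [pq,p] = E_q/2 = -9, [pq,q] = G_p/2 = -16/3, [qq,p] = F_q - G_p/2 = 0, [qq,q] = G_q/2 = 0
Gamma^p_ij = (G*[ij,p] - F*[ij,q])/(EG - F^2), Gamma^q_ij = (E*[ij,q] - F*[ij,p])/(EG - F^2)
Gamma_ppp = -729/1021, Gamma_ppq = -324/1021, Gamma_pqq = 0, Gamma_qpp = -432/1021, Gamma_qpq = -192/1021, Gamma_qqq = 0
X = (1, 0), Y = (-6, 1/4) at the point

Answer: (nabla_X Y)^p = 7356/1021, (nabla_X Y)^q = 7649/1021
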